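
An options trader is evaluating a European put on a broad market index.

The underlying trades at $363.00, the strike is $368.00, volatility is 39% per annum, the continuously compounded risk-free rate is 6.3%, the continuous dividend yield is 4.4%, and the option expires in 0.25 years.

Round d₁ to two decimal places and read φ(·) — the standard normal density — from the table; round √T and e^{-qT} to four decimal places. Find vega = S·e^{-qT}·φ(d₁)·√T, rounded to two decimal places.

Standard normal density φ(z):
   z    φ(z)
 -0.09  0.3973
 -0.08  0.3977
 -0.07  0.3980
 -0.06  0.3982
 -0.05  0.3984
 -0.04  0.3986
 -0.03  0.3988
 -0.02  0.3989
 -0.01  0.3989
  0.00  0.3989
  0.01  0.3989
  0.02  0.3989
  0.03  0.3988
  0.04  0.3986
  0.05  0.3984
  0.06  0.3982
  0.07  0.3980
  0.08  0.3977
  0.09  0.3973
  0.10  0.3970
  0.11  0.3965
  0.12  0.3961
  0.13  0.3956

71.52

σ√T = 0.39·√0.25 = 0.1950
d₁ = [ln(363/368) + (0.063 − 0.044 + ½·0.39²)·0.25] / (σ√T) = (-0.0137 + 0.0238) / 0.1950 = 0.0517 ⇒ 0.05
√T = √0.25 = 0.5000
φ(d₁) = φ(0.05) = 0.3984
exp(−qT) = exp(−0.044·0.25) = 0.9891
vega = S·exp(−qT)·φ(d₁)·√T = 363·0.9891·0.3984·0.5000 = 71.5214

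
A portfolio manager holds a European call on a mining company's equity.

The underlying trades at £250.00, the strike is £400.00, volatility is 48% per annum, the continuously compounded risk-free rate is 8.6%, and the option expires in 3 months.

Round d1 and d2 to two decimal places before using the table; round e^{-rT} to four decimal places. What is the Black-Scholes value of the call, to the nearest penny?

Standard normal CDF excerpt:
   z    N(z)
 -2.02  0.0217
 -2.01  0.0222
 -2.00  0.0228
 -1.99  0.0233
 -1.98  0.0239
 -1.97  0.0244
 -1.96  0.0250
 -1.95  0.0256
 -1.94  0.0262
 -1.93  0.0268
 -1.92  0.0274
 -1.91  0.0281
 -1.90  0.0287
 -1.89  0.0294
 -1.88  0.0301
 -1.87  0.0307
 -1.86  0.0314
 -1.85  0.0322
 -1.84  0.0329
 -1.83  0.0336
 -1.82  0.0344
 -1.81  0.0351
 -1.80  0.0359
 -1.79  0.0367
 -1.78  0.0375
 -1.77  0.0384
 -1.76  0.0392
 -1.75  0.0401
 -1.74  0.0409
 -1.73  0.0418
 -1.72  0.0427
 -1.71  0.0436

£0.90

σ√T = 0.48 × 0.5000 = 0.2400
d₁ = [ln(250/400) + (0.086 + 0.48²/2)·0.25] / 0.2400 = [-0.4700 + 0.0503] / 0.2400 = -1.7488 ≈ -1.75
d₂ = d₁ − σ√T = -1.7488 − 0.2400 = -1.9888 ≈ -1.99
exp(−rT) = exp(−0.086·0.25) = 0.9787
N(d₁) = N(-1.75) = 0.0401;  N(d₂) = N(-1.99) = 0.0233
C = 250·0.0401 − 400·0.9787·0.0233 = 10.0250 − 9.1215 = 0.9035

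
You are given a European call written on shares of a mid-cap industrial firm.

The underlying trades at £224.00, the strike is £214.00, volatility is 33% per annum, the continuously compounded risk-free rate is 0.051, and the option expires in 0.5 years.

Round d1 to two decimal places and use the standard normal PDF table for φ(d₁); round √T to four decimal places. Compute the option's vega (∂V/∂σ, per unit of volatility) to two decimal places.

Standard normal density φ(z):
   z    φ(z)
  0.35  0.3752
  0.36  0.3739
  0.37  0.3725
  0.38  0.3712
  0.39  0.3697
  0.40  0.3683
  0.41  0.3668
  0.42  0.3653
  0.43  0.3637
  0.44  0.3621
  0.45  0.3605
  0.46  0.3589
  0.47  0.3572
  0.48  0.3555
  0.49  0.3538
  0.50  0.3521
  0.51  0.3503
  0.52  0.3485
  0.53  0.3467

57.86

σ√T = 0.33·√0.5 = 0.2333
d₁ = [ln(224/214) + (0.051 + 0.33²/2)·0.5] / 0.2333 = [0.0457 + 0.0527] / 0.2333 = 0.4217 → 0.42
√T = √0.5 = 0.7071
φ(d₁) = φ(0.42) = 0.3653
vega = S·φ(d₁)·√T = 224·0.3653·0.7071 = 57.8600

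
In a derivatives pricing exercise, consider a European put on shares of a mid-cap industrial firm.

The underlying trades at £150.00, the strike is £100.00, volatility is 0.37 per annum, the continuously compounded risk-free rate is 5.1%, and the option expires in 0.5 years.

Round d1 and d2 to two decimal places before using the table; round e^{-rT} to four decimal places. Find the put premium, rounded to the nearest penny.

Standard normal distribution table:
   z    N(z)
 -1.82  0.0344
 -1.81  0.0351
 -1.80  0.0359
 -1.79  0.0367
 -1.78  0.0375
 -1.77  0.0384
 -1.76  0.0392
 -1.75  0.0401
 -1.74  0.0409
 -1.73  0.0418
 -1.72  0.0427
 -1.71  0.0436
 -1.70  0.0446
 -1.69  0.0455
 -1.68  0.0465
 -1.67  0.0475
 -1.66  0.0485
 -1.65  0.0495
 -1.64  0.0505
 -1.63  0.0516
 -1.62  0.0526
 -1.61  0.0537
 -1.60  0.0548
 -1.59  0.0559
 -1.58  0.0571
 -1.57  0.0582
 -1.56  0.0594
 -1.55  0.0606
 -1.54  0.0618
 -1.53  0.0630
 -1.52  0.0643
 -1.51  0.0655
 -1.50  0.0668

σ√T = 0.37 × 0.7071 = 0.2616
d₁ = [ln(150/100) + (0.051 + 0.37²/2)·0.5] / 0.2616 = [0.4055 + 0.0597] / 0.2616 = 1.7780 which rounds to 1.78
d₂ = d₁ − σ√T = 1.7780 − 0.2616 = 1.5164 which rounds to 1.52
e^(−rT) = e^(−0.051·0.5) = 0.9748
N(−d₂) = N(-1.52) = 0.0643;  N(−d₁) = N(-1.78) = 0.0375
P = 100·0.9748·0.0643 − 150·0.0375 = 6.2680 − 5.6250 = 0.6430

£0.64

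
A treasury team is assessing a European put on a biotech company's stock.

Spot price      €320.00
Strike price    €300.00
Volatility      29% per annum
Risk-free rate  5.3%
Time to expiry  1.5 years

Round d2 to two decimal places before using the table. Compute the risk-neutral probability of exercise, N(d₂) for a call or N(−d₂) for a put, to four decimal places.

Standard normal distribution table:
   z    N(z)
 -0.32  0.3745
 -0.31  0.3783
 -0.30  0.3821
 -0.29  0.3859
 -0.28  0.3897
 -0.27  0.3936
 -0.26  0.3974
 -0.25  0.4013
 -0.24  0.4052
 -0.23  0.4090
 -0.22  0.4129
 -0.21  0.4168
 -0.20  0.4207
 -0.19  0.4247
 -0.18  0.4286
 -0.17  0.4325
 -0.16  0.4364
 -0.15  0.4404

0.4090

σ√T = 0.29 × 1.2247 = 0.3552
ln(S/K) + (r + σ²/2)T = ln(320/300) + (0.053 + 0.29²/2)·1.5 = 0.0645 + 0.1426 = 0.2071
d₁ = 0.2071 / 0.3552 = 0.5831 → 0.58
d₂ = d₁ − σ√T = 0.5831 − 0.3552 = 0.2280 → 0.23
Risk-neutral Pr[S_T < K] = N(−d₂) = N(-0.23) = 0.4090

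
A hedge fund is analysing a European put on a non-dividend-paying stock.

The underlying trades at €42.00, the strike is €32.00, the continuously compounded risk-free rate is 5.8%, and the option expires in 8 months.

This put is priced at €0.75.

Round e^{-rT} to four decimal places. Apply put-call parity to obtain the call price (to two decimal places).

€11.96

e^(−rT) = e^(−0.058·0.6667) = 0.9621
Put-call parity: C − P = S − K·e^(−rT) = 42 − 32·0.9621 = 42 − 30.7872 = 11.2128
C = P + (C − P) = 0.75 + (11.2128) = 11.9628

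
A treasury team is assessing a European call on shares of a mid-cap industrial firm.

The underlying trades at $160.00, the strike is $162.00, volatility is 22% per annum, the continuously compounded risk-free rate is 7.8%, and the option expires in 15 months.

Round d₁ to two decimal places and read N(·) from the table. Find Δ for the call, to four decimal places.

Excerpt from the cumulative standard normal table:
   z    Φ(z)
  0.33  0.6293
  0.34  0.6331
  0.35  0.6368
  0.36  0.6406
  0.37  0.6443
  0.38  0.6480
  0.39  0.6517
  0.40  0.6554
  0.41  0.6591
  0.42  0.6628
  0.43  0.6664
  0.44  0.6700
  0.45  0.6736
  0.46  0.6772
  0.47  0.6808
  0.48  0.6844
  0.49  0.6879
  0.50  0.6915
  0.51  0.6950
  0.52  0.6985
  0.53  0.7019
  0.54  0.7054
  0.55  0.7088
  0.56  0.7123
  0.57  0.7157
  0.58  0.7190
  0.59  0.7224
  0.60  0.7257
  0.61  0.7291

0.6808

σ√T = 0.22 × 1.1180 = 0.2460
ln(S/K) + (r + σ²/2)T = ln(160/162) + (0.078 + 0.22²/2)·1.25 = -0.0124 + 0.1278 = 0.1153
d₁ = 0.1153 / 0.2460 = 0.4689 ≈ 0.47
N(d₁) = N(0.47) = 0.6808
Δ_call = N(d₁) = 0.6808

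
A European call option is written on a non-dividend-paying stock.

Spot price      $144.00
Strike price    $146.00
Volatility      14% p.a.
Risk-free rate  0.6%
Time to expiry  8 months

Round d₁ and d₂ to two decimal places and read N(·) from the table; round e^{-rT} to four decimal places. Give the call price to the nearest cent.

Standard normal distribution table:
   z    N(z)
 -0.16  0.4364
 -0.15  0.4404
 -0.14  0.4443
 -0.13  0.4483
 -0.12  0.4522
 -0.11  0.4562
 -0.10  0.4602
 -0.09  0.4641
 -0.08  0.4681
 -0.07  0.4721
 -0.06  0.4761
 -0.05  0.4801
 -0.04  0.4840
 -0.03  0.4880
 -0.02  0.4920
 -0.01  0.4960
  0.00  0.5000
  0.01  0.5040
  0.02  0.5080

T = 0.6667;  σ√T = 0.1143
d₁ = [ln(144/146) + (0.006 + 0.14²/2)·0.6667] / 0.1143 = [-0.0138 + 0.0105] / 0.1143 = -0.0285 ⇒ -0.03
d₂ = d₁ − σ√T = -0.0285 − 0.1143 = -0.1428 ⇒ -0.14
exp(−rT) = exp(−0.006·0.6667) = 0.9960
N(d₁) = N(-0.03) = 0.4880;  N(d₂) = N(-0.14) = 0.4443
C = 144·0.4880 − 146·0.9960·0.4443 = 70.2720 − 64.6083 = 5.6637

$5.66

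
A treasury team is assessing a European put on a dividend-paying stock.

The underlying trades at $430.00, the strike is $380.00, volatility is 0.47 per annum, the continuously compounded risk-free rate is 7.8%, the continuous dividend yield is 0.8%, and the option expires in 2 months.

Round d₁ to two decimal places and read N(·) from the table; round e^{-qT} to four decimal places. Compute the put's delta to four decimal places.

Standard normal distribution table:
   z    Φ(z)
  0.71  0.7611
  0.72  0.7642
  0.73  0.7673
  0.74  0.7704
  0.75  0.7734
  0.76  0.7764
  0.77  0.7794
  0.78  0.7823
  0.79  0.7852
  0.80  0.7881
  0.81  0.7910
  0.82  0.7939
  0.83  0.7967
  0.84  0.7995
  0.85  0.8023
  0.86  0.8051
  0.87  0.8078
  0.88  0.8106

σ√T = 0.47·√0.1667 = 0.1919
d₁ = [ln(430/380) + (0.078 − 0.008 + ½·0.47²)·0.1667] / (σ√T) = (0.1236 + 0.0301) / 0.1919 = 0.8010 → 0.80
N(d₁) = N(0.80) = 0.7881
Δ_put = exp(−qT)·(N(d₁) − 1) = 0.9987·(0.7881 − 1) = -0.2116

-0.2116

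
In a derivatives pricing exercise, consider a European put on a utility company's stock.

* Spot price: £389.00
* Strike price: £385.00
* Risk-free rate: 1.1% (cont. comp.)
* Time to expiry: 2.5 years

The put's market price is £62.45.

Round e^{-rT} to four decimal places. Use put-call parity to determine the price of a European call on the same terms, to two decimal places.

£76.88

e^(−rT) = e^(−0.011·2.5) = 0.9729
Put-call parity: C − P = S − K·e^(−rT) = 389 − 385·0.9729 = 389 − 374.5665 = 14.4335
C = P + (C − P) = 62.45 + (14.4335) = 76.8835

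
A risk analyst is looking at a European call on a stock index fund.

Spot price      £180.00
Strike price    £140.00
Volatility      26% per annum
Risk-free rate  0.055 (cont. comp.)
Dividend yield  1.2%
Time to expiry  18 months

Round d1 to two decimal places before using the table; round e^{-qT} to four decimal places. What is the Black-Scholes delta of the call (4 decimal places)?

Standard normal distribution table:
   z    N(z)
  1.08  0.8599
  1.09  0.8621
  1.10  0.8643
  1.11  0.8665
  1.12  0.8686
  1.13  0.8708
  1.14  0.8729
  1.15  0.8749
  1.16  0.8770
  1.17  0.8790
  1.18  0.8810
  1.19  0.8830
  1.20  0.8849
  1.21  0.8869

0.8593

σ√T = 0.26 × 1.2247 = 0.3184
d₁ = [ln(180/140) + (0.055 − 0.012 + ½·0.26²)·1.5] / (σ√T) = (0.2513 + 0.1152) / 0.3184 = 1.1510 ≈ 1.15
N(d₁) = N(1.15) = 0.8749
Δ_call = e^(−qT)·N(d₁) = 0.9822·0.8749 = 0.8593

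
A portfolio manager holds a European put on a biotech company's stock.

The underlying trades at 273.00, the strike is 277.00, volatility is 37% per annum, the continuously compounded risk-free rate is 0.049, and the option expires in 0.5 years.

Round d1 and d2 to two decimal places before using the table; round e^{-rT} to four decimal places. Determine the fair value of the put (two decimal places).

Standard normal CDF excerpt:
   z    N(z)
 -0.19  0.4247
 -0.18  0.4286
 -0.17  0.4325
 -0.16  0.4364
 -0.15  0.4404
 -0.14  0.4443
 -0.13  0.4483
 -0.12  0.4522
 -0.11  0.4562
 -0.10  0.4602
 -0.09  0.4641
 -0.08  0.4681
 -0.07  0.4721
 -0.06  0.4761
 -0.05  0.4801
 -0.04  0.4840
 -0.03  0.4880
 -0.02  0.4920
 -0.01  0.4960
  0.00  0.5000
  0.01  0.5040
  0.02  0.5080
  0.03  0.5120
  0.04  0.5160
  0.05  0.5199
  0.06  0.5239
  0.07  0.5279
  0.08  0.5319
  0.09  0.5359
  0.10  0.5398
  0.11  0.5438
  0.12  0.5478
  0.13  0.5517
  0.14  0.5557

T = 0.5;  σ√T = 0.2616
d₁ = [ln(273/277) + (0.049 + ½·0.37²)·0.5] / (σ√T) = (-0.0145 + 0.0587) / 0.2616 = 0.1689 which rounds to 0.17
d₂ = 0.1689 − 0.2616 = -0.0928 which rounds to -0.09
e^(−rT) = e^(−0.049·0.5) = 0.9758
N(−d₂) = N(0.09) = 0.5359;  N(−d₁) = N(-0.17) = 0.4325
P = 277·0.9758·0.5359 − 273·0.4325 = 144.8519 − 118.0725 = 26.7794

26.78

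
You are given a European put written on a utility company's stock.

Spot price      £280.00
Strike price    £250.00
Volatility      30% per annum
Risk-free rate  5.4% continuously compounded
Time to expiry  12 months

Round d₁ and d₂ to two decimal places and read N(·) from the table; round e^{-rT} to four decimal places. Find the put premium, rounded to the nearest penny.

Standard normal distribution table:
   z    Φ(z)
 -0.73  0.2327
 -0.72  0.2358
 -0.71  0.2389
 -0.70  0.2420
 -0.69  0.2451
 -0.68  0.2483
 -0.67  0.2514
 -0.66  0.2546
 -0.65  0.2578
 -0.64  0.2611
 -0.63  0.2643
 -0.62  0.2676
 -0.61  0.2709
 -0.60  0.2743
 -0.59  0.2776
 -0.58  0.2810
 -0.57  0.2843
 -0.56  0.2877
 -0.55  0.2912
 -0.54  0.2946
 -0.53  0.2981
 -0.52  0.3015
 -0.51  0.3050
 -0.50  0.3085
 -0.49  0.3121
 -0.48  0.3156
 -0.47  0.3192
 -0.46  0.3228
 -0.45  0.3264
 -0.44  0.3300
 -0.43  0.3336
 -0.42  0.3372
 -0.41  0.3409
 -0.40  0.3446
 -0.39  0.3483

£13.85

σ√T = 0.3 × 1.0000 = 0.3000
ln(S/K) + (r + σ²/2)T = ln(280/250) + (0.054 + 0.3²/2)·1 = 0.1133 + 0.0990 = 0.2123
d₁ = 0.2123 / 0.3000 = 0.7078 → 0.71
d₂ = d₁ − σ√T = 0.7078 − 0.3000 = 0.4078 → 0.41
exp(−rT) = exp(−0.054·1) = 0.9474
N(−d₂) = N(-0.41) = 0.3409;  N(−d₁) = N(-0.71) = 0.2389
P = 250·0.9474·0.3409 − 280·0.2389 = 80.7422 − 66.8920 = 13.8502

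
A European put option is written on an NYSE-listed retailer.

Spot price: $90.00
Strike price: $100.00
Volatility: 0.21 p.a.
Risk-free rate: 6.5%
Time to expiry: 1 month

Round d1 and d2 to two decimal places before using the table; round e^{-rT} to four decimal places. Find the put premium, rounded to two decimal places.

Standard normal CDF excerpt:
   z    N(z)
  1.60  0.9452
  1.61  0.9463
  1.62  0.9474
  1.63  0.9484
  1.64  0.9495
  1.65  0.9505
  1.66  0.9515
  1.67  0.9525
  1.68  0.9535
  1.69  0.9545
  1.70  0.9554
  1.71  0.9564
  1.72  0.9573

$9.57

σ√T = 0.21 × 0.2887 = 0.0606
d₁ = [ln(90/100) + (0.065 + 0.21²/2)·0.08333] / 0.0606 = [-0.1054 + 0.0073] / 0.0606 = -1.6183 which rounds to -1.62
d₂ = d₁ − σ√T = -1.6183 − 0.0606 = -1.6790 which rounds to -1.68
exp(−rT) = exp(−0.065·0.08333) = 0.9946
N(−d₂) = N(1.68) = 0.9535;  N(−d₁) = N(1.62) = 0.9474
P = 100·0.9946·0.9535 − 90·0.9474 = 94.8351 − 85.2660 = 9.5691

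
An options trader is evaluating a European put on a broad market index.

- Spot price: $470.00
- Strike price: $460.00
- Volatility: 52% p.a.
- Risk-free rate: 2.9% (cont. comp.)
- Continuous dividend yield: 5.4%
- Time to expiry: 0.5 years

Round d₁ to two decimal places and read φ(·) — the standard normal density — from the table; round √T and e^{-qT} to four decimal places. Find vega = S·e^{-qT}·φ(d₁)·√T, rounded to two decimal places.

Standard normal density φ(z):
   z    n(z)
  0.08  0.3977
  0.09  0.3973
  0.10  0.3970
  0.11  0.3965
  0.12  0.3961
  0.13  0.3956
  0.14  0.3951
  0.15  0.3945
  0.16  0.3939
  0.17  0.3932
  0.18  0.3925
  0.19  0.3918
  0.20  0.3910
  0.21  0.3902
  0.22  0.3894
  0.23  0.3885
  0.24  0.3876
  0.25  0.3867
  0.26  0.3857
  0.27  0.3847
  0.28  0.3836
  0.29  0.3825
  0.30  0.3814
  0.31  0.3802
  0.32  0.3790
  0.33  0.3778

σ√T = 0.52 × 0.7071 = 0.3677
ln(S/K) + (r − q + σ²/2)T = ln(470/460) + (0.029 − 0.054 + 0.52²/2)·0.5 = 0.0215 + 0.0551 = 0.0766
d₁ = 0.0766 / 0.3677 = 0.2083 ≈ 0.21
√T = √0.5 = 0.7071
φ(d₁) = φ(0.21) = 0.3902
e^(−qT) = e^(−0.054·0.5) = 0.9734
vega = S·e^(−qT)·φ(d₁)·√T = 470·0.9734·0.3902·0.7071 = 126.2285

126.23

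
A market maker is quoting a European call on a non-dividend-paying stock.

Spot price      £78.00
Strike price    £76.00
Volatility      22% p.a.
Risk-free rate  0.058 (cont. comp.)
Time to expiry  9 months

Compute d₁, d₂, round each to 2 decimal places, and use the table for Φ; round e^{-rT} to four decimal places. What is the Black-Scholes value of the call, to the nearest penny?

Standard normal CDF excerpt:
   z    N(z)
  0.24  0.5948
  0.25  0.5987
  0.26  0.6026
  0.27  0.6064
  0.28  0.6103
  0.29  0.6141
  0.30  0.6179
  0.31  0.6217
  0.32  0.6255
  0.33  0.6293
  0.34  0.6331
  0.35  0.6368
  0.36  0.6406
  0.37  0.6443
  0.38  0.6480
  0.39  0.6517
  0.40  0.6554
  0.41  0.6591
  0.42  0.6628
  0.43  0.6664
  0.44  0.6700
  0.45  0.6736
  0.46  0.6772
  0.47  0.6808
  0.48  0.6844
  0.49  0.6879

£8.70

σ√T = 0.22·√0.75 = 0.1905
ln(S/K) + (r + σ²/2)T = ln(78/76) + (0.058 + 0.22²/2)·0.75 = 0.0260 + 0.0616 = 0.0876
d₁ = 0.0876 / 0.1905 = 0.4599 ≈ 0.46
d₂ = d₁ − σ√T = 0.4599 − 0.1905 = 0.2694 ≈ 0.27
exp(−rT) = exp(−0.058·0.75) = 0.9574
N(d₁) = N(0.46) = 0.6772;  N(d₂) = N(0.27) = 0.6064
C = 78·0.6772 − 76·0.9574·0.6064 = 52.8216 − 44.1231 = 8.6985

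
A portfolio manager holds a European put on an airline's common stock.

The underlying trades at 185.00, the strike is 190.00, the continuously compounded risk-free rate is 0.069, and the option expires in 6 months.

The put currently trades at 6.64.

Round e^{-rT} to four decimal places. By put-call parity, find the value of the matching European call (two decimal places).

8.08

e^(−rT) = e^(−0.069·0.5) = 0.9661
Put-call parity: C − P = S − K·e^(−rT) = 185 − 190·0.9661 = 185 − 183.5590 = 1.4410
C = P + (C − P) = 6.64 + (1.4410) = 8.0810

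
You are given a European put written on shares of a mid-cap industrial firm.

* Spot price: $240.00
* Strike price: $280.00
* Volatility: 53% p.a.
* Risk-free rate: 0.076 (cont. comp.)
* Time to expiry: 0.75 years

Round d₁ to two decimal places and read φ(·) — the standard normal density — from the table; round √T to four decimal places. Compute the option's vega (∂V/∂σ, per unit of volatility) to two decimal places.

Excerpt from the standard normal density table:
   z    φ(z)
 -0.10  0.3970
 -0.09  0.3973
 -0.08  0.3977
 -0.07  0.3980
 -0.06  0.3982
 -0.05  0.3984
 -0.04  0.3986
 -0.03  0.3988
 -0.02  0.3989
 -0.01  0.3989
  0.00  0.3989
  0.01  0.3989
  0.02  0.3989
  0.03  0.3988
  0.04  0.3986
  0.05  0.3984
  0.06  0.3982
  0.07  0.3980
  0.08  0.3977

T = 0.75;  σ√T = 0.4590
d₁ = [ln(240/280) + (0.076 + 0.53²/2)·0.75] / 0.4590 = [-0.1542 + 0.1623] / 0.4590 = 0.0178 → 0.02
√T = √0.75 = 0.8660
φ(d₁) = φ(0.02) = 0.3989
vega = S·φ(d₁)·√T = 240·0.3989·0.8660 = 82.9074

82.91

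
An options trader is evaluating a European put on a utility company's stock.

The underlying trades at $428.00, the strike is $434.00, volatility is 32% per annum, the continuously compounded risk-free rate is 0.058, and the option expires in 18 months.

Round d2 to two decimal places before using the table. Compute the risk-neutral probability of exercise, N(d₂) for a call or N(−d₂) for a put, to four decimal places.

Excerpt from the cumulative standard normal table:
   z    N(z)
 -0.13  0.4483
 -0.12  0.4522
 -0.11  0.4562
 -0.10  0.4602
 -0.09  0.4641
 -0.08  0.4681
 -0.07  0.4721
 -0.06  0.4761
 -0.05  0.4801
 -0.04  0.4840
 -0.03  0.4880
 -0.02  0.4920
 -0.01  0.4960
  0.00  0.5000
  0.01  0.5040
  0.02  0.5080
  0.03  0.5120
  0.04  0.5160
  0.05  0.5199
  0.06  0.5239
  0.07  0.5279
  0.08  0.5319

σ√T = 0.32·√1.5 = 0.3919
d₁ = [ln(428/434) + (0.058 + 0.32²/2)·1.5] / 0.3919 = [-0.0139 + 0.1638] / 0.3919 = 0.3824 ≈ 0.38
d₂ = d₁ − σ√T = 0.3824 − 0.3919 = -0.0095 ≈ -0.01
Risk-neutral Pr[S_T < K] = N(−d₂) = N(0.01) = 0.5040

0.5040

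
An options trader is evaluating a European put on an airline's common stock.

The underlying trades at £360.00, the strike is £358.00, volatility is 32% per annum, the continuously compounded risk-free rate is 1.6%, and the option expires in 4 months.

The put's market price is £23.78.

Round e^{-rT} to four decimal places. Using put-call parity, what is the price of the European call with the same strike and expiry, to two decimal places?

exp(−rT) = exp(−0.016·0.3333) = 0.9947
Put-call parity: C − P = S − K·e^(−rT) = 360 − 358·0.9947 = 360 − 356.1026 = 3.8974
C = P + (C − P) = 23.78 + (3.8974) = 27.6774

£27.68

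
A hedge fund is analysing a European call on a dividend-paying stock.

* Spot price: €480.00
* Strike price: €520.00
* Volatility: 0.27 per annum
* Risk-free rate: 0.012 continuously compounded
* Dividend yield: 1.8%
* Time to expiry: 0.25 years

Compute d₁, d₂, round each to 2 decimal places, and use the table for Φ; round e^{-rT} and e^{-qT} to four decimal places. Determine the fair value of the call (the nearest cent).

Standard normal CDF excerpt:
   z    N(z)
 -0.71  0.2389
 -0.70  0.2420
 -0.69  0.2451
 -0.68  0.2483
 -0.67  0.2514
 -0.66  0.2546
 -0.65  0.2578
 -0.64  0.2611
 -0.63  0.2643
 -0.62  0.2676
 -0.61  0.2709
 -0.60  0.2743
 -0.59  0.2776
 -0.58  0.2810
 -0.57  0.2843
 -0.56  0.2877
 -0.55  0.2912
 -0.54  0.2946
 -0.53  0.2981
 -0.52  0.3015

σ√T = 0.27 × 0.5000 = 0.1350
d₁ = [ln(480/520) + (0.012 − 0.018 + 0.27²/2)·0.25] / 0.1350 = [-0.0800 + 0.0076] / 0.1350 = -0.5365 → -0.54
d₂ = d₁ − σ√T = -0.5365 − 0.1350 = -0.6715 → -0.67
exp(−qT) = exp(−0.018·0.25) = 0.9955;  exp(−rT) = exp(−0.012·0.25) = 0.9970
N(d₁) = N(-0.54) = 0.2946;  N(d₂) = N(-0.67) = 0.2514
C = 480·0.9955·0.2946 − 520·0.9970·0.2514 = 140.7717 − 130.3358 = 10.4358

€10.44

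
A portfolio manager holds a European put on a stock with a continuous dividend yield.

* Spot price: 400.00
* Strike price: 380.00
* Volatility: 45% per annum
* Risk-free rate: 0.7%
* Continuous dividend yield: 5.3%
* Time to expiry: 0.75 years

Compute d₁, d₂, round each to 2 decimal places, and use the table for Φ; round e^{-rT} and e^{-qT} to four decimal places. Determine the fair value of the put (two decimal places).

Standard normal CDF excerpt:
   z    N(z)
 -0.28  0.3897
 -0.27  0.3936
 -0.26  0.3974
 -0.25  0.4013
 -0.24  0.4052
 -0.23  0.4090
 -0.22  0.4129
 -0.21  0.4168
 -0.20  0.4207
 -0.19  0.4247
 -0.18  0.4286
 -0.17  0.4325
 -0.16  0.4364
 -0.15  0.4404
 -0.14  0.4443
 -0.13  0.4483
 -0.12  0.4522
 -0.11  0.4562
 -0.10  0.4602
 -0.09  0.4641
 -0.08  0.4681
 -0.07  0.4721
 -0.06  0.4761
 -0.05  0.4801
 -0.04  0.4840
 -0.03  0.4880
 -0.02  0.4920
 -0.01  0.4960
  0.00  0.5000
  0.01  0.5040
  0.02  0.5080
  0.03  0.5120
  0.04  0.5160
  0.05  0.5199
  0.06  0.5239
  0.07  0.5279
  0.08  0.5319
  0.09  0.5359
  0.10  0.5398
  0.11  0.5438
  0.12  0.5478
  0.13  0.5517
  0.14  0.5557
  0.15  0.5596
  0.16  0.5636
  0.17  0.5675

55.78

T = 0.75;  σ√T = 0.3897
ln(S/K) + (r − q + σ²/2)T = ln(400/380) + (0.007 − 0.053 + 0.45²/2)·0.75 = 0.0513 + 0.0414 = 0.0927
d₁ = 0.0927 / 0.3897 = 0.2379 which rounds to 0.24
d₂ = d₁ − σ√T = 0.2379 − 0.3897 = -0.1518 which rounds to -0.15
e^(−qT) = e^(−0.053·0.75) = 0.9610;  e^(−rT) = e^(−0.007·0.75) = 0.9948
P = 380·0.9948·N(0.15) − 400·0.9610·N(-0.24) = 380·0.9948·0.5596 − 400·0.9610·0.4052 = 211.5422 − 155.7589 = 55.7834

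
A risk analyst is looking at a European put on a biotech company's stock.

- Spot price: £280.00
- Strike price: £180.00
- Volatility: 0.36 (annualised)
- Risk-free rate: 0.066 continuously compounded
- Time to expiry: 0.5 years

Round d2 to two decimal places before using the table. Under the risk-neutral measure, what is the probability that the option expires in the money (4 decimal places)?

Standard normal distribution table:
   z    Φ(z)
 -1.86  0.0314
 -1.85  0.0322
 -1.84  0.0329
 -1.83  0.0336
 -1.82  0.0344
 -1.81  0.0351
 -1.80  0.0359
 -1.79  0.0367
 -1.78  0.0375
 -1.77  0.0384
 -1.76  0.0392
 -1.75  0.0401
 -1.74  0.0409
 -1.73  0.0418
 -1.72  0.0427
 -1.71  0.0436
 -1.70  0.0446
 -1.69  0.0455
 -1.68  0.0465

0.0409

σ√T = 0.36 × 0.7071 = 0.2546
d₁ = [ln(280/180) + (0.066 + ½·0.36²)·0.5] / (σ√T) = (0.4418 + 0.0654) / 0.2546 = 1.9926 which rounds to 1.99
d₂ = 1.9926 − 0.2546 = 1.7380 which rounds to 1.74
Risk-neutral Pr[S_T < K] = N(−d₂) = N(-1.74) = 0.0409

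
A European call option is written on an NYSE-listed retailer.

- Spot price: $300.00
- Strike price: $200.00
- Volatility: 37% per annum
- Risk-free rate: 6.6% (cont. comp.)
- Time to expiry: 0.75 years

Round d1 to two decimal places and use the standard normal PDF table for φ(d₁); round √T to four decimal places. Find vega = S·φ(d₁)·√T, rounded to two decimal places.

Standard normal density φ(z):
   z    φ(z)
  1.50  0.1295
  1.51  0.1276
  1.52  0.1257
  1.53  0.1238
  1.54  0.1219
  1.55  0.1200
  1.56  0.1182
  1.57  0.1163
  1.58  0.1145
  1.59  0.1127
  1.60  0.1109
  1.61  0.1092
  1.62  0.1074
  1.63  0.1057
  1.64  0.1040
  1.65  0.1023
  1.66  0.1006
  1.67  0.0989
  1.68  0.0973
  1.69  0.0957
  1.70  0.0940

29.75

σ√T = 0.37 × 0.8660 = 0.3204
d₁ = [ln(300/200) + (0.066 + 0.37²/2)·0.75] / 0.3204 = [0.4055 + 0.1008] / 0.3204 = 1.5801 ≈ 1.58
√T = √0.75 = 0.8660
φ(d₁) = φ(1.58) = 0.1145
vega = S·φ(d₁)·√T = 300·0.1145·0.8660 = 29.7471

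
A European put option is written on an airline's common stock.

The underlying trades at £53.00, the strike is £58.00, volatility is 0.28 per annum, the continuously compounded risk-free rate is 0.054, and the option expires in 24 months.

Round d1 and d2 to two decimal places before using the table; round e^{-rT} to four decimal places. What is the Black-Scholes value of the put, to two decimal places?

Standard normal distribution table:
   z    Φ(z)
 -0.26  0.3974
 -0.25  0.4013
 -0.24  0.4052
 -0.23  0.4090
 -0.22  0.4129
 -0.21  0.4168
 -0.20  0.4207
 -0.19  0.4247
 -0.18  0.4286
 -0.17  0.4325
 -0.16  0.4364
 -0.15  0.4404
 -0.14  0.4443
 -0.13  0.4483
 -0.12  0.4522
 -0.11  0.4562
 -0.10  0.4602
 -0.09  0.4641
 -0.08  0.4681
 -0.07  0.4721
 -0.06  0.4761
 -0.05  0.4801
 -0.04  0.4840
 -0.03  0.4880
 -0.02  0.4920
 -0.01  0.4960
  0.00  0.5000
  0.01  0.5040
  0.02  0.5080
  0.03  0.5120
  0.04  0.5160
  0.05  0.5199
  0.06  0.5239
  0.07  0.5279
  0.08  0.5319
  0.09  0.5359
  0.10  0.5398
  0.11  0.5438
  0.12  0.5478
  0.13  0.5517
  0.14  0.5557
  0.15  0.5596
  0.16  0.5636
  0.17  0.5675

£7.66

T = 2;  σ√T = 0.3960
ln(S/K) + (r + σ²/2)T = ln(53/58) + (0.054 + 0.28²/2)·2 = -0.0902 + 0.1864 = 0.0962
d₁ = 0.0962 / 0.3960 = 0.2431 which rounds to 0.24
d₂ = d₁ − σ√T = 0.2431 − 0.3960 = -0.1529 which rounds to -0.15
exp(−rT) = exp(−0.054·2) = 0.8976
P = 58·0.8976·N(0.15) − 53·N(-0.24) = 58·0.8976·0.5596 − 53·0.4052 = 29.1332 − 21.4756 = 7.6576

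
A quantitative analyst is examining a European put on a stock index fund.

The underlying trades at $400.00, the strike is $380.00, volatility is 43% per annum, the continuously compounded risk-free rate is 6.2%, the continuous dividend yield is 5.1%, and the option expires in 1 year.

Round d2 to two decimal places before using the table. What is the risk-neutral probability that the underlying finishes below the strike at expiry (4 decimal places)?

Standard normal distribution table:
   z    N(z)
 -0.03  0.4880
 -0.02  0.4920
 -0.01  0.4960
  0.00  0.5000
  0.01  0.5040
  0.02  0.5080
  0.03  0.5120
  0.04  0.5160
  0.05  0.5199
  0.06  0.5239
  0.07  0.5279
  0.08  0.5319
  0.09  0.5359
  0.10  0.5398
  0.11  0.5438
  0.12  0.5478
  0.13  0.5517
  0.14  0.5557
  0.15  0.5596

0.5279

σ√T = 0.43·√1 = 0.4300
d₁ = [ln(400/380) + (0.062 − 0.051 + 0.43²/2)·1] / 0.4300 = [0.0513 + 0.1034] / 0.4300 = 0.3599 which rounds to 0.36
d₂ = d₁ − σ√T = 0.3599 − 0.4300 = -0.0701 which rounds to -0.07
Pr(exercise) under Q = N(−d₂) = N(0.07) = 0.5279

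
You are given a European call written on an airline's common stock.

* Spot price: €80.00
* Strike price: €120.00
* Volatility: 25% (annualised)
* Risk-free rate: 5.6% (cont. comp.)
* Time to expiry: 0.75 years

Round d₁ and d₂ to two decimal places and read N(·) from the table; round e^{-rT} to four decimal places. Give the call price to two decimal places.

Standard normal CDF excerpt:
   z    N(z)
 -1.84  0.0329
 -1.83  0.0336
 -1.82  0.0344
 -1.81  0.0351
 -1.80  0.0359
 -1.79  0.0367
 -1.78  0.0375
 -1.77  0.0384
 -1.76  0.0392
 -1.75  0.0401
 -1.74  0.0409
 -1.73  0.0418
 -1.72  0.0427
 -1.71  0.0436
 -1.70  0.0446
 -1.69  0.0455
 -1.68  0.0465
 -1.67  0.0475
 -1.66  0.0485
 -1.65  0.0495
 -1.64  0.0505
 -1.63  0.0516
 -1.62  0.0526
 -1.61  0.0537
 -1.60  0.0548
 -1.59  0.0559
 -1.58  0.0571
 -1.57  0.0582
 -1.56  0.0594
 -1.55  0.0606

€0.43

T = 0.75;  σ√T = 0.2165
d₁ = [ln(80/120) + (0.056 + 0.25²/2)·0.75] / 0.2165 = [-0.4055 + 0.0654] / 0.2165 = -1.5705 ⇒ -1.57
d₂ = d₁ − σ√T = -1.5705 − 0.2165 = -1.7870 ⇒ -1.79
e^(−rT) = e^(−0.056·0.75) = 0.9589
N(d₁) = N(-1.57) = 0.0582;  N(d₂) = N(-1.79) = 0.0367
C = 80·0.0582 − 120·0.9589·0.0367 = 4.6560 − 4.2230 = 0.4330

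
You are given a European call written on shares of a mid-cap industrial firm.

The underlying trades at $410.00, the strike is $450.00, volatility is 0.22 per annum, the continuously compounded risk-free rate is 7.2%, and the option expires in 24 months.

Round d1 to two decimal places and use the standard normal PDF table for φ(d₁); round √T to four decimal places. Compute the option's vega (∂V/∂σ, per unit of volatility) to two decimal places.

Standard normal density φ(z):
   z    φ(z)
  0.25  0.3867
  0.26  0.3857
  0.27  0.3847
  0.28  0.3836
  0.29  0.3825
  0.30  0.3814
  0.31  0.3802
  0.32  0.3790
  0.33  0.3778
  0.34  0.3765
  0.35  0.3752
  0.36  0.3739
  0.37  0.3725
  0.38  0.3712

219.75

σ√T = 0.22 × 1.4142 = 0.3111
d₁ = [ln(410/450) + (0.072 + 0.22²/2)·2] / 0.3111 = [-0.0931 + 0.1924] / 0.3111 = 0.3192 ≈ 0.32
√T = √2 = 1.4142
φ(d₁) = φ(0.32) = 0.3790
vega = S·φ(d₁)·√T = 410·0.3790·1.4142 = 219.7525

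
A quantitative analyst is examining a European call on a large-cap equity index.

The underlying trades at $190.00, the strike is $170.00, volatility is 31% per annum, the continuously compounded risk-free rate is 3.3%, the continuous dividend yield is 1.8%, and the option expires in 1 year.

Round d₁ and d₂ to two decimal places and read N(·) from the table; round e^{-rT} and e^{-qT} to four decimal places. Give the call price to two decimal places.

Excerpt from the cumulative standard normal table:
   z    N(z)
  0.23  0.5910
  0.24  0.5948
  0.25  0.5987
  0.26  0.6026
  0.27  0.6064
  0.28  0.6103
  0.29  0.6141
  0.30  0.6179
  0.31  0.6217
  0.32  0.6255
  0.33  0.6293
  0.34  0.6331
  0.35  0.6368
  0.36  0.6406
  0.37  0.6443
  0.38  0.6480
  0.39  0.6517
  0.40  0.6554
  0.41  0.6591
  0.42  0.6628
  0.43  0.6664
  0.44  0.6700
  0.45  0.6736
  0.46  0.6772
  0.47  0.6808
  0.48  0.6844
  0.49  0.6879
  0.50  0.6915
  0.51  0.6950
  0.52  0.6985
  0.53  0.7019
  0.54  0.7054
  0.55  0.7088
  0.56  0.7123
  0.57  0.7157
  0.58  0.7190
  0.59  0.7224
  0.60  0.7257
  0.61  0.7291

$34.46

σ√T = 0.31 × 1.0000 = 0.3100
ln(S/K) + (r − q + σ²/2)T = ln(190/170) + (0.033 − 0.018 + 0.31²/2)·1 = 0.1112 + 0.0631 = 0.1743
d₁ = 0.1743 / 0.3100 = 0.5622 ≈ 0.56
d₂ = d₁ − σ√T = 0.5622 − 0.3100 = 0.2522 ≈ 0.25
exp(−qT) = exp(−0.018·1) = 0.9822;  exp(−rT) = exp(−0.033·1) = 0.9675
N(d₁) = N(0.56) = 0.7123;  N(d₂) = N(0.25) = 0.5987
C = 190·0.9822·0.7123 − 170·0.9675·0.5987 = 132.9280 − 98.4712 = 34.4568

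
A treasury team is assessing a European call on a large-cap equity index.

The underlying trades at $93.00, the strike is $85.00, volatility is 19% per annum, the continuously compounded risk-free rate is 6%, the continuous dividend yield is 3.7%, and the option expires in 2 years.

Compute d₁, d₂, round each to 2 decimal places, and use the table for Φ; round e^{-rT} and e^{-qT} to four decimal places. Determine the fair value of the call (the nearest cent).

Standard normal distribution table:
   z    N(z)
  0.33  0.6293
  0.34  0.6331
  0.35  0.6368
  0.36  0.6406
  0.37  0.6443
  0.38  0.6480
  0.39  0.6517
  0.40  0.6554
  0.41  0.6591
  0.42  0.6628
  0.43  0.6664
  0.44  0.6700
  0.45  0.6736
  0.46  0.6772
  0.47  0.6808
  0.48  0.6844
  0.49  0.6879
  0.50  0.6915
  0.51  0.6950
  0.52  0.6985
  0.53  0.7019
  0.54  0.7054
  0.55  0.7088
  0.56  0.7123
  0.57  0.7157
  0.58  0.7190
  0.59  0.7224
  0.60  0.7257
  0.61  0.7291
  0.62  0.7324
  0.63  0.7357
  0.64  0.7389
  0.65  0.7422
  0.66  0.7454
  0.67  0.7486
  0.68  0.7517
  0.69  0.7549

σ√T = 0.19·√2 = 0.2687
ln(S/K) + (r − q + σ²/2)T = ln(93/85) + (0.06 − 0.037 + 0.19²/2)·2 = 0.0899 + 0.0821 = 0.1720
d₁ = 0.1720 / 0.2687 = 0.6403 ≈ 0.64
d₂ = d₁ − σ√T = 0.6403 − 0.2687 = 0.3716 ≈ 0.37
exp(−qT) = exp(−0.037·2) = 0.9287;  exp(−rT) = exp(−0.06·2) = 0.8869
N(d₁) = N(0.64) = 0.7389;  N(d₂) = N(0.37) = 0.6443
C = 93·0.9287·0.7389 − 85·0.8869·0.6443 = 63.8181 − 48.5715 = 15.2466

$15.25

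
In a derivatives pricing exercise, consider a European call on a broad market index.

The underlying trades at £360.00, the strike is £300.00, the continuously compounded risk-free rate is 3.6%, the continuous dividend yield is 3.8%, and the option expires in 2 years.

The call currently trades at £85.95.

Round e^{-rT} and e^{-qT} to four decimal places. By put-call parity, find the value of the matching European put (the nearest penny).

e^(−qT) = e^(−0.038·2) = 0.9268;  e^(−rT) = e^(−0.036·2) = 0.9305
Put-call parity: C − P = S·e^(−qT) − K·e^(−rT) = 360·0.9268 − 300·0.9305 = 333.6480 − 279.1500 = 54.4980
P = C − (C − P) = 85.95 − (54.4980) = 31.4520

£31.45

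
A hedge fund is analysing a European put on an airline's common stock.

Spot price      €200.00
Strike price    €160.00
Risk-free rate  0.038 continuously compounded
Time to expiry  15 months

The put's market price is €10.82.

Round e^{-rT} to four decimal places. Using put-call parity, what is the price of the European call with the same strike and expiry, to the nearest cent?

e^(−rT) = e^(−0.038·1.25) = 0.9536
Put-call parity: C − P = S − K·e^(−rT) = 200 − 160·0.9536 = 200 − 152.5760 = 47.4240
C = P + (C − P) = 10.82 + (47.4240) = 58.2440

€58.24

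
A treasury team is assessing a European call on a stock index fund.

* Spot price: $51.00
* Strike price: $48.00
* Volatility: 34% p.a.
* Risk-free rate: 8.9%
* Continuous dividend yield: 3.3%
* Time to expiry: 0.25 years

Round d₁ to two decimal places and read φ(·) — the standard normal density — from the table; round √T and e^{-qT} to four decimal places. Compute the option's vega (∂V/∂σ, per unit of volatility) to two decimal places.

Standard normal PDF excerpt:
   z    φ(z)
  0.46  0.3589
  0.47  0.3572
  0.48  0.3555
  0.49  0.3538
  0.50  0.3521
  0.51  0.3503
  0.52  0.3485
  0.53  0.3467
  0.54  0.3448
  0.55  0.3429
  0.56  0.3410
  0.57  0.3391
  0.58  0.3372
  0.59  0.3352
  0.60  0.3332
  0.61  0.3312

σ√T = 0.34 × 0.5000 = 0.1700
ln(S/K) + (r − q + σ²/2)T = ln(51/48) + (0.089 − 0.033 + 0.34²/2)·0.25 = 0.0606 + 0.0285 = 0.0891
d₁ = 0.0891 / 0.1700 = 0.5240 which rounds to 0.52
√T = √0.25 = 0.5000
φ(d₁) = φ(0.52) = 0.3485
e^(−qT) = e^(−0.033·0.25) = 0.9918
vega = S·e^(−qT)·φ(d₁)·√T = 51·0.9918·0.3485·0.5000 = 8.8139

8.81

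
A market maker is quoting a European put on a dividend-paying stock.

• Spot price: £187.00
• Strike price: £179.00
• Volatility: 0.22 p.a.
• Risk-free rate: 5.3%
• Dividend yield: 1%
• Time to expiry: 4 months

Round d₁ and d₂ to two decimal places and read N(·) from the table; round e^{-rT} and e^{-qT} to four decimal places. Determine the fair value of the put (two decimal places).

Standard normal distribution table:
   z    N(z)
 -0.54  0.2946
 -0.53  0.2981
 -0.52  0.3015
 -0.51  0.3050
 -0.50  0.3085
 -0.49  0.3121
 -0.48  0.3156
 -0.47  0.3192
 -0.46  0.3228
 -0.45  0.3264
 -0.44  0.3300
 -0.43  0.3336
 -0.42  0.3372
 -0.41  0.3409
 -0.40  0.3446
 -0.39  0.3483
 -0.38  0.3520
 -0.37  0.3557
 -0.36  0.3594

£5.06

σ√T = 0.22 × 0.5774 = 0.1270
d₁ = [ln(187/179) + (0.053 − 0.01 + 0.22²/2)·0.3333] / 0.1270 = [0.0437 + 0.0224] / 0.1270 = 0.5206 ⇒ 0.52
d₂ = d₁ − σ√T = 0.5206 − 0.1270 = 0.3936 ⇒ 0.39
exp(−qT) = exp(−0.01·0.3333) = 0.9967;  exp(−rT) = exp(−0.053·0.3333) = 0.9825
N(−d₂) = N(-0.39) = 0.3483;  N(−d₁) = N(-0.52) = 0.3015
P = 179·0.9825·0.3483 − 187·0.9967·0.3015 = 61.2547 − 56.1944 = 5.0602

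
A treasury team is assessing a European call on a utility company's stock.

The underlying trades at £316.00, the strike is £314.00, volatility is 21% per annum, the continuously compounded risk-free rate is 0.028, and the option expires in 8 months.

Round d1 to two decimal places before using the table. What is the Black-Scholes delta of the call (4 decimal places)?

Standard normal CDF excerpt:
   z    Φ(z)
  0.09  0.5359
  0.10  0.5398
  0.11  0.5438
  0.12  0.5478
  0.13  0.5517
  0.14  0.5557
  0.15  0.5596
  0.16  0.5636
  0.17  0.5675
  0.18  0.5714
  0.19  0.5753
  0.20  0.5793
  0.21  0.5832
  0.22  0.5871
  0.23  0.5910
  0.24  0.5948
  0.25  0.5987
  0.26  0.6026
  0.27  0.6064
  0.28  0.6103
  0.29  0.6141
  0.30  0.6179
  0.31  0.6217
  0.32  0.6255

0.5910

σ√T = 0.21·√0.6667 = 0.1715
ln(S/K) + (r + σ²/2)T = ln(316/314) + (0.028 + 0.21²/2)·0.6667 = 0.0063 + 0.0334 = 0.0397
d₁ = 0.0397 / 0.1715 = 0.2316 ≈ 0.23
N(d₁) = N(0.23) = 0.5910
Δ_call = N(d₁) = 0.5910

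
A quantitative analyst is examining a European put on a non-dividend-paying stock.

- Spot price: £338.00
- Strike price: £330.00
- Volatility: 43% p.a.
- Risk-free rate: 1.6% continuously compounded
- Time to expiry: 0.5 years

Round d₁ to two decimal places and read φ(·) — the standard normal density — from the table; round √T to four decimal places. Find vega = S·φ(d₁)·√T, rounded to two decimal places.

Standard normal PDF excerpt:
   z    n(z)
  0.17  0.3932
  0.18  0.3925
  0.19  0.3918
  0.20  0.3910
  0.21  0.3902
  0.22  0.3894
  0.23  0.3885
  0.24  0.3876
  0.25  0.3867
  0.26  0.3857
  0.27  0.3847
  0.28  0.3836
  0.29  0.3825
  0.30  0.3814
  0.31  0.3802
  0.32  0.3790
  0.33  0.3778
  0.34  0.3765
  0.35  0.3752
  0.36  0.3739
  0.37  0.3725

σ√T = 0.43·√0.5 = 0.3041
d₁ = [ln(338/330) + (0.016 + 0.43²/2)·0.5] / 0.3041 = [0.0240 + 0.0542] / 0.3041 = 0.2571 which rounds to 0.26
√T = √0.5 = 0.7071
φ(d₁) = φ(0.26) = 0.3857
vega = S·φ(d₁)·√T = 338·0.3857·0.7071 = 92.1822

92.18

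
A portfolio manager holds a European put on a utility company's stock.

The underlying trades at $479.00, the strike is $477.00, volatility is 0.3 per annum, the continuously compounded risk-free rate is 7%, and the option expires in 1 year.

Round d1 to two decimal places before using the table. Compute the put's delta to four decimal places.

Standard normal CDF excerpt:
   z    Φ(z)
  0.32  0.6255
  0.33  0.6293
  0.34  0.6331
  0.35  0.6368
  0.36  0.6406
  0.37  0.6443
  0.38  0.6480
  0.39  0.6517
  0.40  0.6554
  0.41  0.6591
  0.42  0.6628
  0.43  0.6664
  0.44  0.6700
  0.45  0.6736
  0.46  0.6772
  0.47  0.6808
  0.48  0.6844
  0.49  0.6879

σ√T = 0.3·√1 = 0.3000
d₁ = [ln(479/477) + (0.07 + 0.3²/2)·1] / 0.3000 = [0.0042 + 0.1150] / 0.3000 = 0.3973 → 0.40
N(d₁) = N(0.40) = 0.6554
Δ_put = N(d₁) − 1 = 0.6554 − 1 = -0.3446

-0.3446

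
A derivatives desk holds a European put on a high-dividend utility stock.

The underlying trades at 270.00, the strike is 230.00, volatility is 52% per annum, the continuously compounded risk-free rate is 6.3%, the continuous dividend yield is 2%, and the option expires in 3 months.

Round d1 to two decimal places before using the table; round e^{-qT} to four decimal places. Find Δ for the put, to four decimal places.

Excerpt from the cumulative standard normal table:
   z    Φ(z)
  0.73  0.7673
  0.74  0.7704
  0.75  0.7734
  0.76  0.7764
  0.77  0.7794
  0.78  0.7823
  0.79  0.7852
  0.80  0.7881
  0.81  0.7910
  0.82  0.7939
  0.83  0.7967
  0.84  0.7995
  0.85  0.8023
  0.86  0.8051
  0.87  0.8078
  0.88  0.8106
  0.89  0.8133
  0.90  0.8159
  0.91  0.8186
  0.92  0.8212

σ√T = 0.52·√0.25 = 0.2600
ln(S/K) + (r − q + σ²/2)T = ln(270/230) + (0.063 − 0.02 + 0.52²/2)·0.25 = 0.1603 + 0.0446 = 0.2049
d₁ = 0.2049 / 0.2600 = 0.7880 → 0.79
N(d₁) = N(0.79) = 0.7852
Δ_put = e^(−qT)·(N(d₁) − 1) = 0.9950·(0.7852 − 1) = -0.2137

-0.2137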